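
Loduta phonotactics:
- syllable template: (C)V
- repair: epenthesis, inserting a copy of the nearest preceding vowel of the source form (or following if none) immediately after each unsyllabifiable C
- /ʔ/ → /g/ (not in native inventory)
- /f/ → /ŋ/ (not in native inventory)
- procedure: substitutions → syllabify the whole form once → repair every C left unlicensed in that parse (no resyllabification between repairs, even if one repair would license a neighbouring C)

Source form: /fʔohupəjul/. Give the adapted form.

Substitution: /f/ → /ŋ/, /ʔ/ → /g/, giving /ŋgohupəjul/.
The consonants /ŋ/, /l/ cannot be parsed into a legal (C)V syllable (no codas are permitted; onsets are limited to one consonant).
Each unlicensed consonant becomes the onset of a new syllable: /ŋ/ → /ŋo/, /l/ → /lu/.

ŋogohupəjulu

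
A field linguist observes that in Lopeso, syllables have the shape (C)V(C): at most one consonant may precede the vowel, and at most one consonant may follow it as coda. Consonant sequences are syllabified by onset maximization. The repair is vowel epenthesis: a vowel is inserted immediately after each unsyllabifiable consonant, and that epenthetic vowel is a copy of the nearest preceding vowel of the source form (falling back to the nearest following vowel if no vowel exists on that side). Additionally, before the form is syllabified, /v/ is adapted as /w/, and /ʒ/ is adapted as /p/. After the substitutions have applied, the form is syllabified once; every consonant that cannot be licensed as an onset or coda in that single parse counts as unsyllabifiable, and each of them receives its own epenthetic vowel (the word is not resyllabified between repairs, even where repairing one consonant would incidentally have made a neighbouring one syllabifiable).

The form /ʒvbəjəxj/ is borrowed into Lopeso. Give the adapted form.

Substitution: /ʒ/ → /p/, /v/ → /w/, giving /pwbəjəxj/.
The consonants /p/, /w/, /j/ cannot be parsed into a legal (C)V(C) syllable (at most one coda consonant is licensed; onsets are limited to one consonant).
Each unlicensed consonant becomes the onset of a new syllable: /p/ → /pə/, /w/ → /wə/, /j/ → /jə/.

pəwəbəjəxjə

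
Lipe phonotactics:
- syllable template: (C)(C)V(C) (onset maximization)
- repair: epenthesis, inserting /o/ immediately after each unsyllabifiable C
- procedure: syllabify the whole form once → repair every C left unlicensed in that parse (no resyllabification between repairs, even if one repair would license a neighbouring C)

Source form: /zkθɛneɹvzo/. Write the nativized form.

zokθɛneɹvzo

Syllabifying with onset maximization leaves /z/ stranded (at most one coda consonant is licensed; onsets may contain at most 2 consonants).
Epenthesis after each stranded consonant: /z/ → /zo/.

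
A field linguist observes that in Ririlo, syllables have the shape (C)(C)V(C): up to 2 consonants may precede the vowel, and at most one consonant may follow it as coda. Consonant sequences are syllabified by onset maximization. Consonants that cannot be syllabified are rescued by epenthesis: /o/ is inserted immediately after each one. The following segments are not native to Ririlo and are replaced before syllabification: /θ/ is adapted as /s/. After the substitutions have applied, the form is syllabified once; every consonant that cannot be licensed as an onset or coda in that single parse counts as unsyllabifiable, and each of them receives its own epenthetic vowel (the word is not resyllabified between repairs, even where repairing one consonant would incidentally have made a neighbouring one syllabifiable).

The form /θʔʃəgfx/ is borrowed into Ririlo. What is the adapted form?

soʔʃəgfoxo

Substitution: /θ/ → /s/, giving /sʔʃəgfx/.
The consonants /s/, /f/, /x/ cannot be parsed into a legal (C)(C)V(C) syllable (at most one coda consonant is licensed; onsets may contain at most 2 consonants).
Each unlicensed consonant becomes the onset of a new syllable: /s/ → /so/, /f/ → /fo/, /x/ → /xo/.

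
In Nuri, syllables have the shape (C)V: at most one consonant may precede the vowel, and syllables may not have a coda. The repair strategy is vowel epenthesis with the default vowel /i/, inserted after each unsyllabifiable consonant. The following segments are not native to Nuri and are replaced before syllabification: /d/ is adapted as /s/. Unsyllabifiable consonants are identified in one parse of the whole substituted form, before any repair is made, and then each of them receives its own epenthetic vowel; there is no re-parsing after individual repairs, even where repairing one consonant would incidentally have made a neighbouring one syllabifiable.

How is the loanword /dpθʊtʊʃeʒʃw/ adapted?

sipiθʊtʊʃeʒiʃiwi

Substitution: /d/ → /s/, giving /spθʊtʊʃeʒʃw/.
The consonants /s/, /p/, /ʒ/, /ʃ/, /w/ cannot be parsed into a legal (C)V syllable (no codas are permitted; onsets are limited to one consonant).
Inserting the epenthetic vowel yields /s/ → /si/, /p/ → /pi/, /ʒ/ → /ʒi/, /ʃ/ → /ʃi/, /w/ → /wi/.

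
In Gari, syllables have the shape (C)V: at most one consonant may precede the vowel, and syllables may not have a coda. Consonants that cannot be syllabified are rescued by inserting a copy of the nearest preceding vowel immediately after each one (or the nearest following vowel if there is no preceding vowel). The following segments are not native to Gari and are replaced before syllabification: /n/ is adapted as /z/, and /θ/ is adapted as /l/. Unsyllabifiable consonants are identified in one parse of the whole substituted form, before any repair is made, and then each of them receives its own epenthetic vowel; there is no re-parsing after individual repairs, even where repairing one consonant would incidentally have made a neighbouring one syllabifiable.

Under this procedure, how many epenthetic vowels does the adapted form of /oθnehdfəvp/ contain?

5

After substitution the input is /olzehdfəvp/.
The unsyllabifiable consonants are /l/, /h/, /d/, /v/, /p/; each receives one epenthetic vowel.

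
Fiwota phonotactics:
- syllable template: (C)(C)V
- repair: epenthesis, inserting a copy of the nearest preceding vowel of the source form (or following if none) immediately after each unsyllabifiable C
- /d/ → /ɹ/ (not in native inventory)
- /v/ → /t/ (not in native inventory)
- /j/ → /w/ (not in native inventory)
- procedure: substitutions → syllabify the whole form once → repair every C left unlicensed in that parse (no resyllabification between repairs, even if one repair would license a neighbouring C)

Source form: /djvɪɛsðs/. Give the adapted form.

Substitution: /d/ → /ɹ/, /j/ → /w/, /v/ → /t/, giving /ɹwtɪɛsðs/.
Syllabifying with onset maximization leaves /ɹ/, /s/, /ð/, /s/ stranded (no codas are permitted; onsets may contain at most 2 consonants).
Inserting the epenthetic vowel yields /ɹ/ → /ɹɪ/, /s/ → /sɛ/, /ð/ → /ðɛ/, /s/ → /sɛ/.

ɹɪwtɪɛsɛðɛsɛ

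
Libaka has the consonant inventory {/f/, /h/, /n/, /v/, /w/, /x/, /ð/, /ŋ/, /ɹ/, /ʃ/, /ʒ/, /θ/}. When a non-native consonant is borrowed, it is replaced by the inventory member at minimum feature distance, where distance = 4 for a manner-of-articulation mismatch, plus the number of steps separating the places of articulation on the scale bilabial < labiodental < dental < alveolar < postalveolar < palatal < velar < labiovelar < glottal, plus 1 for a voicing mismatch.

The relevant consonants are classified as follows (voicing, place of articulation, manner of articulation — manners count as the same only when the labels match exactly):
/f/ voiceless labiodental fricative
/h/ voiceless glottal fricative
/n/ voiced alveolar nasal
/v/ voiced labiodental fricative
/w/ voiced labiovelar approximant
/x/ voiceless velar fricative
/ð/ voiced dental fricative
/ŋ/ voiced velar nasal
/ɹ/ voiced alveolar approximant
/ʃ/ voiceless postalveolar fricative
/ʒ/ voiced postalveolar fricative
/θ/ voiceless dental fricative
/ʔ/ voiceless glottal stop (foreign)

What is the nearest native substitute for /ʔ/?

/h/ is closest: manner differs (stop→fricative, +4), place distance 0 (glottal→glottal), same voicing; total 4. Next closest is /w/ at distance 6.

h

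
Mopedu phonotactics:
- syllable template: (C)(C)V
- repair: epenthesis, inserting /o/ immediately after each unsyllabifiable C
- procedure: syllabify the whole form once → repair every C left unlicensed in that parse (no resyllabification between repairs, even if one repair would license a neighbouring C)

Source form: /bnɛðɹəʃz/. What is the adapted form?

Under (C)(C)V, the unsyllabifiable consonants are /ʃ/, /z/ (no codas are permitted; onsets may contain at most 2 consonants).
Inserting the epenthetic vowel yields /ʃ/ → /ʃo/, /z/ → /zo/.

bnɛðɹəʃozo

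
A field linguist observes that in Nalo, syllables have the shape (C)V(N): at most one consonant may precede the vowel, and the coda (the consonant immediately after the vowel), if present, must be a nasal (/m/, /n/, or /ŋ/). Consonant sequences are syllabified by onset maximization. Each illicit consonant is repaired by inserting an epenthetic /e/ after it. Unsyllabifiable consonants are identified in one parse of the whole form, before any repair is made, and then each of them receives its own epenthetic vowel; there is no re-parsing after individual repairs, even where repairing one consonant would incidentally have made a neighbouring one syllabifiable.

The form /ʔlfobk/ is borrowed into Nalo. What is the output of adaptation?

Syllabifying with onset maximization leaves /ʔ/, /l/, /b/, /k/ stranded (only a nasal (/m/, /n/, or /ŋ/) is licensed in coda position; onsets are limited to one consonant).
Each unlicensed consonant becomes the onset of a new syllable: /ʔ/ → /ʔe/, /l/ → /le/, /b/ → /be/, /k/ → /ke/.

ʔelefobeke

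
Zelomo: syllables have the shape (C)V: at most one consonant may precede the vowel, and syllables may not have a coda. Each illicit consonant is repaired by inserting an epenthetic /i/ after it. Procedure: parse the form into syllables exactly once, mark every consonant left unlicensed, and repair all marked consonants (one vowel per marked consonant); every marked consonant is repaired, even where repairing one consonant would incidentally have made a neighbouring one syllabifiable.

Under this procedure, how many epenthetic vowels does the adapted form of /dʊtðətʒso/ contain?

The unsyllabifiable consonants are /t/, /t/, /ʒ/; each receives one epenthetic vowel.

3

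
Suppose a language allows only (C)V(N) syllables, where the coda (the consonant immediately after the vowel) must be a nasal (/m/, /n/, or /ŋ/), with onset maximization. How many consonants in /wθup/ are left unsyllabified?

2

The consonants /w/, /p/ cannot be parsed into a legal (C)V(N) syllable (only a nasal (/m/, /n/, or /ŋ/) is licensed in coda position; onsets are limited to one consonant).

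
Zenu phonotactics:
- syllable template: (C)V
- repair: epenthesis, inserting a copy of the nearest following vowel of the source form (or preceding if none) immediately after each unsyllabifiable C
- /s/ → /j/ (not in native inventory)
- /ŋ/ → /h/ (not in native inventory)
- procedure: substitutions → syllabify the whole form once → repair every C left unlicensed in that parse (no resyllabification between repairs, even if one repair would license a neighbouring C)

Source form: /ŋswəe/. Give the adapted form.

həjəwəe

Substitution: /ŋ/ → /h/, /s/ → /j/, giving /hjwəe/.
Syllabifying with onset maximization leaves /h/, /j/ stranded (no codas are permitted; onsets are limited to one consonant).
Inserting the epenthetic vowel yields /h/ → /hə/, /j/ → /jə/.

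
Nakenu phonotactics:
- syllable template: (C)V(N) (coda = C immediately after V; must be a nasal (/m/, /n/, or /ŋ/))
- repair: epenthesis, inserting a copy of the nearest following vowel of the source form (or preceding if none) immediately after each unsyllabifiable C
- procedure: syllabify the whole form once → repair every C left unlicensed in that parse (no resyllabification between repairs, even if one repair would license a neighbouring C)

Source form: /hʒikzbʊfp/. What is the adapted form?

Syllabifying with onset maximization leaves /h/, /k/, /z/, /f/, /p/ stranded (only a nasal (/m/, /n/, or /ŋ/) is licensed in coda position; onsets are limited to one consonant).
Each unlicensed consonant becomes the onset of a new syllable: /h/ → /hi/, /k/ → /kʊ/, /z/ → /zʊ/, /f/ → /fʊ/, /p/ → /pʊ/.

hiʒikʊzʊbʊfʊpʊ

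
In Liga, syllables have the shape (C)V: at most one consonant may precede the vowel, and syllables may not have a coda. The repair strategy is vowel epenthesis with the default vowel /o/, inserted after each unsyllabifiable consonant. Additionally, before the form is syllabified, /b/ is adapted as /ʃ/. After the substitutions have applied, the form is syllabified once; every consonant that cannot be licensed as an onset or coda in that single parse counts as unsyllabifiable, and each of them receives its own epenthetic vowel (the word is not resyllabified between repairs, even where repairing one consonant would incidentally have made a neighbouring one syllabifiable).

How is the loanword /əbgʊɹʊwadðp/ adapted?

əʃogʊɹʊwadoðopo

Substitution: /b/ → /ʃ/, giving /əʃgʊɹʊwadðp/.
The consonants /ʃ/, /d/, /ð/, /p/ cannot be parsed into a legal (C)V syllable (no codas are permitted; onsets are limited to one consonant).
Inserting the epenthetic vowel yields /ʃ/ → /ʃo/, /d/ → /do/, /ð/ → /ðo/, /p/ → /po/.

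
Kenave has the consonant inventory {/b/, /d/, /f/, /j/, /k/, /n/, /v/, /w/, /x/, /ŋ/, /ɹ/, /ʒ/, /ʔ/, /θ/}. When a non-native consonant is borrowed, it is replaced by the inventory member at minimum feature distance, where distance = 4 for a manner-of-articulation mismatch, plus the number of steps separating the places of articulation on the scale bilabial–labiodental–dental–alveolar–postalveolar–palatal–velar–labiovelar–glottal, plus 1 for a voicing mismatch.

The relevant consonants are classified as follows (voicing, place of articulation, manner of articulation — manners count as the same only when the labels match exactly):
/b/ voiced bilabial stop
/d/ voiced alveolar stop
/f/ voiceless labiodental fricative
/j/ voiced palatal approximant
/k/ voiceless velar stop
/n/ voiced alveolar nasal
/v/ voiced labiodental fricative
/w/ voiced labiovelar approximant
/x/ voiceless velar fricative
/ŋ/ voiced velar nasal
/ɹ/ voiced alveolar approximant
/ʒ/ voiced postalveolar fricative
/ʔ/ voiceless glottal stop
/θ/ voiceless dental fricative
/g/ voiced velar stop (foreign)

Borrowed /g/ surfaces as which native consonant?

k

/k/ is closest: same manner (stop), place distance 0 (velar→velar), voicing differs (+1); total 1. Next closest is /d/ at distance 3.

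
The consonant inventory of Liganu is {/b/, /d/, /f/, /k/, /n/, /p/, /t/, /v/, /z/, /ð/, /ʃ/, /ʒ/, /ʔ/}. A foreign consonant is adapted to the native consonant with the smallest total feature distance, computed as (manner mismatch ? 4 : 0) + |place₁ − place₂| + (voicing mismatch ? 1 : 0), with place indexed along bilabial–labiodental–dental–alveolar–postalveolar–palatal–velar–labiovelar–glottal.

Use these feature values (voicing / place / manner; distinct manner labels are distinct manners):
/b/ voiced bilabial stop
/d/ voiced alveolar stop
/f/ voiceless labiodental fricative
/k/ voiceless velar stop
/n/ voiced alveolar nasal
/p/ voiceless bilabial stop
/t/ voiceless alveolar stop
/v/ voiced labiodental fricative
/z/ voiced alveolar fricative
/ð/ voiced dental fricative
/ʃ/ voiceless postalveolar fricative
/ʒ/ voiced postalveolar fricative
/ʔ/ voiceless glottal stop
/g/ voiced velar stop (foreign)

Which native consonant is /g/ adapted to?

/k/ is closest: same manner (stop), place distance 0 (velar→velar), voicing differs (+1); total 1. Next closest is /d/ at distance 3.

k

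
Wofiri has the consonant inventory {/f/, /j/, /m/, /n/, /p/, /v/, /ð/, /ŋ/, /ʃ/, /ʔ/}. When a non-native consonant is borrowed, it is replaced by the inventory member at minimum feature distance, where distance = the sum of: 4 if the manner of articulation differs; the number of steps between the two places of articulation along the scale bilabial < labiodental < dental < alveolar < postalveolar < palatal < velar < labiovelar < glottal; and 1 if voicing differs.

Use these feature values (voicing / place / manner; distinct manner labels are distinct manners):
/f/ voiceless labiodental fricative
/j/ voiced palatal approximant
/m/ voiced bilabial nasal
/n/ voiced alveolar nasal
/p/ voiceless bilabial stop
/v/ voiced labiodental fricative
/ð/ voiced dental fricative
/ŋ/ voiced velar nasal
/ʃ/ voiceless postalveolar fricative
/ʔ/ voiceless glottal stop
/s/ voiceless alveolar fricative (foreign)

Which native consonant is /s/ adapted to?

ʃ

/ʃ/ is closest: same manner (fricative), place distance 1 (alveolar→postalveolar), same voicing; total 1. Next closest is /f/ at distance 2.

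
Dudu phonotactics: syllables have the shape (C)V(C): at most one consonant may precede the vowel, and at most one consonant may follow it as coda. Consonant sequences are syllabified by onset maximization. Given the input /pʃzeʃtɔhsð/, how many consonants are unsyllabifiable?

The consonants /p/, /ʃ/, /s/, /ð/ cannot be parsed into a legal (C)V(C) syllable (at most one coda consonant is licensed; onsets are limited to one consonant).

4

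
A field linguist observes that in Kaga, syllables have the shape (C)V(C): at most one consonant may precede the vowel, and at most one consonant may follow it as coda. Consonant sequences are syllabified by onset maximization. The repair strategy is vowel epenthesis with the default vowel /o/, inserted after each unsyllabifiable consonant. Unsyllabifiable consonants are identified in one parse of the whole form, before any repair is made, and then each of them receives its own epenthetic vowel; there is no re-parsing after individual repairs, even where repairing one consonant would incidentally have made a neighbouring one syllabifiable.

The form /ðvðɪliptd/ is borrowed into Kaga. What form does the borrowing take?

Syllabifying with onset maximization leaves /ð/, /v/, /t/, /d/ stranded (at most one coda consonant is licensed; onsets are limited to one consonant).
Each unlicensed consonant becomes the onset of a new syllable: /ð/ → /ðo/, /v/ → /vo/, /t/ → /to/, /d/ → /do/.

ðovoðɪliptodo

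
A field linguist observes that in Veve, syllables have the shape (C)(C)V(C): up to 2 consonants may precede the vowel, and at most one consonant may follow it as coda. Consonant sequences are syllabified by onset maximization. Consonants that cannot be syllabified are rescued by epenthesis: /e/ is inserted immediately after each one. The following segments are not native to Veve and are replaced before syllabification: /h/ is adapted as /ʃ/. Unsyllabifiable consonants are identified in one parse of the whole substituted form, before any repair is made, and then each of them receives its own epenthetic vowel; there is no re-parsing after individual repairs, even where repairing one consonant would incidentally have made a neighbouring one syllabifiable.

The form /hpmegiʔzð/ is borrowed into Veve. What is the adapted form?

Substitution: /h/ → /ʃ/, giving /ʃpmegiʔzð/.
Syllabifying with onset maximization leaves /ʃ/, /z/, /ð/ stranded (at most one coda consonant is licensed; onsets may contain at most 2 consonants).
Epenthesis after each stranded consonant: /ʃ/ → /ʃe/, /z/ → /ze/, /ð/ → /ðe/.

ʃepmegiʔzeðe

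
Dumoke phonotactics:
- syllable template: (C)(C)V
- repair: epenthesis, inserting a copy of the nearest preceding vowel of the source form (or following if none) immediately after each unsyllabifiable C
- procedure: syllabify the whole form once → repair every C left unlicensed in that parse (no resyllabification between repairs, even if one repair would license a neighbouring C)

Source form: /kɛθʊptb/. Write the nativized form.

The consonants /p/, /t/, /b/ cannot be parsed into a legal (C)(C)V syllable (no codas are permitted; onsets may contain at most 2 consonants).
Inserting the epenthetic vowel yields /p/ → /pʊ/, /t/ → /tʊ/, /b/ → /bʊ/.

kɛθʊpʊtʊbʊ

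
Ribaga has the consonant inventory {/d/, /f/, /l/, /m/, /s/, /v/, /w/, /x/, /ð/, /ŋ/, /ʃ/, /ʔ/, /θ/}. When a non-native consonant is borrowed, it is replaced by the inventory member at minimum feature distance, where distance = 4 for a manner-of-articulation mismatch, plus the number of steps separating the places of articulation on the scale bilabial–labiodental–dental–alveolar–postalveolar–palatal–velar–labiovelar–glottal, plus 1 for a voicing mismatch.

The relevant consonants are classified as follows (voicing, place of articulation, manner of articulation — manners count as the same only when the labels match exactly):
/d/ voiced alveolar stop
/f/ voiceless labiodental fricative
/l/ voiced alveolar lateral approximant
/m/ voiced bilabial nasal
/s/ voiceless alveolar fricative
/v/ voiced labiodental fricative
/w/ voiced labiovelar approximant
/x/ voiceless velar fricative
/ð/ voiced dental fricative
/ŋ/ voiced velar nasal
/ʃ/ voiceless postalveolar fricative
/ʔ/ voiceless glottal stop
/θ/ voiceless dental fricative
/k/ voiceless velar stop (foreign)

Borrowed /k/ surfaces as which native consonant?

ʔ

/ʔ/ is closest: same manner (stop), place distance 2 (velar→glottal), same voicing; total 2. Next closest is /d/ at distance 4.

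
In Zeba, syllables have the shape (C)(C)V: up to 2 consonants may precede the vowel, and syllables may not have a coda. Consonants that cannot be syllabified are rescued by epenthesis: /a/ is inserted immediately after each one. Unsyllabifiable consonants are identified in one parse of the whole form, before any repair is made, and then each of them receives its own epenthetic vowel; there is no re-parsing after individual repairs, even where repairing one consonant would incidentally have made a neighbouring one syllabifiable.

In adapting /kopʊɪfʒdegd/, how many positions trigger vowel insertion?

3

The unsyllabifiable consonants are /f/, /g/, /d/; each receives one epenthetic vowel.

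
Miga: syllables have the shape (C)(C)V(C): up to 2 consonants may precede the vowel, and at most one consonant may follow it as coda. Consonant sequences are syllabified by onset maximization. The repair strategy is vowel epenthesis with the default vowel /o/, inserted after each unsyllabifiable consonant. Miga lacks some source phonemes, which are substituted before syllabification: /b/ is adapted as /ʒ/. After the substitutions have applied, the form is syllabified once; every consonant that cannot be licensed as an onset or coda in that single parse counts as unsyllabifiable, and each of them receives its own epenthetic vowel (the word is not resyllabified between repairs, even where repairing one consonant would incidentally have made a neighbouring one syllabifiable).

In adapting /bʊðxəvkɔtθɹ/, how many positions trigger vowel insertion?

After substitution the input is /ʒʊðxəvkɔtθɹ/.
The unsyllabifiable consonants are /θ/, /ɹ/; each receives one epenthetic vowel.

2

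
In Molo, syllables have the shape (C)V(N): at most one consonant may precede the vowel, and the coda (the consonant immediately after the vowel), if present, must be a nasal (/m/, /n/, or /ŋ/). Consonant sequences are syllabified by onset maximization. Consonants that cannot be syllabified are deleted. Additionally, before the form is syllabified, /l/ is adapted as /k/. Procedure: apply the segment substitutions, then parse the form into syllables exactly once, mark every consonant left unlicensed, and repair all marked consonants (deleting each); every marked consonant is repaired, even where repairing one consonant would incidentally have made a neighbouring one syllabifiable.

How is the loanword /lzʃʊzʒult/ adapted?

Substitution: /l/ → /k/, giving /kzʃʊzʒukt/.
Syllabifying with onset maximization leaves /k/, /z/, /z/, /k/, /t/ stranded (only a nasal (/m/, /n/, or /ŋ/) is licensed in coda position; onsets are limited to one consonant).
Deletion applies to /k/, /z/, /z/, /k/, /t/.

ʃʊʒu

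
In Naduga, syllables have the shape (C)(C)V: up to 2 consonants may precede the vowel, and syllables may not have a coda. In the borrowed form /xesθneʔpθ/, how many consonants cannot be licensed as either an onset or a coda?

Under (C)(C)V, the unsyllabifiable consonants are /s/, /ʔ/, /p/, /θ/ (no codas are permitted; onsets may contain at most 2 consonants).

4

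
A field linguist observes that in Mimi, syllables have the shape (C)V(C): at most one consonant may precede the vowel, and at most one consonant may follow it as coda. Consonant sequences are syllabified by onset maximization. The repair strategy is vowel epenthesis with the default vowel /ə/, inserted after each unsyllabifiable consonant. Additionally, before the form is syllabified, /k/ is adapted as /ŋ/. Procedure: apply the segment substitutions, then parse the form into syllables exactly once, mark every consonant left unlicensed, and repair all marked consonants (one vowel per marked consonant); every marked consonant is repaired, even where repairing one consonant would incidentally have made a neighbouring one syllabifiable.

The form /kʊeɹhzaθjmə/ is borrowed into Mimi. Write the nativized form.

ŋʊeɹhəzaθjəmə

Substitution: /k/ → /ŋ/, giving /ŋʊeɹhzaθjmə/.
Syllabifying with onset maximization leaves /h/, /j/ stranded (at most one coda consonant is licensed; onsets are limited to one consonant).
Epenthesis after each stranded consonant: /h/ → /hə/, /j/ → /jə/.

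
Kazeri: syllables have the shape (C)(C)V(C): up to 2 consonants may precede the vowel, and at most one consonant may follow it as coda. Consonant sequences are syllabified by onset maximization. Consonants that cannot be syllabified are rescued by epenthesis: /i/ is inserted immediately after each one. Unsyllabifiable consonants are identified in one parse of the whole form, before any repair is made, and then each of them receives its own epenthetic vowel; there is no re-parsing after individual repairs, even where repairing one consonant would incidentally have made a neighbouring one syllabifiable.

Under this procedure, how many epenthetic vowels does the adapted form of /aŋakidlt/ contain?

2

The unsyllabifiable consonants are /l/, /t/; each receives one epenthetic vowel.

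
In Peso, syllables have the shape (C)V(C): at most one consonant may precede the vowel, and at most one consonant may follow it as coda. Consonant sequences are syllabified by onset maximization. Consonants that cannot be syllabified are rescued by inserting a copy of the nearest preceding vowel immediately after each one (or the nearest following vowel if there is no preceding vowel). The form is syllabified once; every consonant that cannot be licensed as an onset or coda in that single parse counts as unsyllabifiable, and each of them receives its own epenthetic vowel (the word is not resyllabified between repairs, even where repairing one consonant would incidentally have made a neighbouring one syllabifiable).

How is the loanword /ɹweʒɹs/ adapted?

The consonants /ɹ/, /ɹ/, /s/ cannot be parsed into a legal (C)V(C) syllable (at most one coda consonant is licensed; onsets are limited to one consonant).
Each unlicensed consonant becomes the onset of a new syllable: /ɹ/ → /ɹe/, /ɹ/ → /ɹe/, /s/ → /se/.

ɹeweʒɹese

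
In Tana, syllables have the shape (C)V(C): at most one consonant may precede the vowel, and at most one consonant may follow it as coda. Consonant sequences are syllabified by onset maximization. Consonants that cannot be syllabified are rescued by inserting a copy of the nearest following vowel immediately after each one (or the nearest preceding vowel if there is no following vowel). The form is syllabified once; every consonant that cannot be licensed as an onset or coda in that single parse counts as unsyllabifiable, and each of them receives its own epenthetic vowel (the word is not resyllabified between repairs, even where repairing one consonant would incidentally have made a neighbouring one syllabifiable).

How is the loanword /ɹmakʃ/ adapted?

ɹamakʃa

The consonants /ɹ/, /ʃ/ cannot be parsed into a legal (C)V(C) syllable (at most one coda consonant is licensed; onsets are limited to one consonant).
Epenthesis after each stranded consonant: /ɹ/ → /ɹa/, /ʃ/ → /ʃa/.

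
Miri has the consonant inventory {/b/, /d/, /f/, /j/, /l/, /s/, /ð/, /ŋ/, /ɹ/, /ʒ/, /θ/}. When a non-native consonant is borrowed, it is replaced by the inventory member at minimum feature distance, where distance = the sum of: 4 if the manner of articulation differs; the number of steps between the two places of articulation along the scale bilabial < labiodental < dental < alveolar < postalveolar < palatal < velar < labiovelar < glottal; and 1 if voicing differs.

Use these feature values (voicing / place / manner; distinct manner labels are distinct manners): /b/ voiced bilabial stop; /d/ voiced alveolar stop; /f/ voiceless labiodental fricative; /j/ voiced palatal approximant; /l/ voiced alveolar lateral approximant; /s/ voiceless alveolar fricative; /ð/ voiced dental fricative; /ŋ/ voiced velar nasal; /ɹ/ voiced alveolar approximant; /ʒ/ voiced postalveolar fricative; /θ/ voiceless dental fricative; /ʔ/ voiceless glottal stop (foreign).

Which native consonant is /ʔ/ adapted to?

d

/d/ is closest: same manner (stop), place distance 5 (glottal→alveolar), voicing differs (+1); total 6. Next closest is /ŋ/ at distance 7.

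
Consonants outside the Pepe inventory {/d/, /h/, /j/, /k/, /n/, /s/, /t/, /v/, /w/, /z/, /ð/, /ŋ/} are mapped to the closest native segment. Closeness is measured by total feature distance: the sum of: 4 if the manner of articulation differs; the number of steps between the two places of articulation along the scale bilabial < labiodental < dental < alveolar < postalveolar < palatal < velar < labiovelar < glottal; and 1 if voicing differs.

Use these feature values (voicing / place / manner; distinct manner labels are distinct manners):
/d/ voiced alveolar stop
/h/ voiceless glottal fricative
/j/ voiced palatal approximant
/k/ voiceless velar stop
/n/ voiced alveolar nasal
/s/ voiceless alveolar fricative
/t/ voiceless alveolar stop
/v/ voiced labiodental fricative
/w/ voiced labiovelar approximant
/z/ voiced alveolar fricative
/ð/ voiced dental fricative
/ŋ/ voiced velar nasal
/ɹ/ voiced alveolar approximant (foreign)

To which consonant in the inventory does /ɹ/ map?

/j/ is closest: same manner (approximant), place distance 2 (alveolar→palatal), same voicing; total 2. Next closest is /d/ at distance 4.

j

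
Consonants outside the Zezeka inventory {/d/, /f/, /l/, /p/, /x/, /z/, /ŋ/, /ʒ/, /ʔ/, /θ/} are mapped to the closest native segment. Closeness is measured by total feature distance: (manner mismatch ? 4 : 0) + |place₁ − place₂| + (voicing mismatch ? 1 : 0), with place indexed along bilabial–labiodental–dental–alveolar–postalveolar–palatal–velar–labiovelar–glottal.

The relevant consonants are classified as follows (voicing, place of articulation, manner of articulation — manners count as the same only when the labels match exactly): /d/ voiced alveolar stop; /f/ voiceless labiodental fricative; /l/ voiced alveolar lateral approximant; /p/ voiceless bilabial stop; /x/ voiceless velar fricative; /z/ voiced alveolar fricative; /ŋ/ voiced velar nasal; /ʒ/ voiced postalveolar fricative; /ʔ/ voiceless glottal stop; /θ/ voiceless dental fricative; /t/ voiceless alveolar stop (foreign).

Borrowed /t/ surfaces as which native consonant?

d

/d/ is closest: same manner (stop), place distance 0 (alveolar→alveolar), voicing differs (+1); total 1. Next closest is /p/ at distance 3.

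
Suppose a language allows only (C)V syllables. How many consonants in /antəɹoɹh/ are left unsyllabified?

The consonants /n/, /ɹ/, /h/ cannot be parsed into a legal (C)V syllable (no codas are permitted; onsets are limited to one consonant).

3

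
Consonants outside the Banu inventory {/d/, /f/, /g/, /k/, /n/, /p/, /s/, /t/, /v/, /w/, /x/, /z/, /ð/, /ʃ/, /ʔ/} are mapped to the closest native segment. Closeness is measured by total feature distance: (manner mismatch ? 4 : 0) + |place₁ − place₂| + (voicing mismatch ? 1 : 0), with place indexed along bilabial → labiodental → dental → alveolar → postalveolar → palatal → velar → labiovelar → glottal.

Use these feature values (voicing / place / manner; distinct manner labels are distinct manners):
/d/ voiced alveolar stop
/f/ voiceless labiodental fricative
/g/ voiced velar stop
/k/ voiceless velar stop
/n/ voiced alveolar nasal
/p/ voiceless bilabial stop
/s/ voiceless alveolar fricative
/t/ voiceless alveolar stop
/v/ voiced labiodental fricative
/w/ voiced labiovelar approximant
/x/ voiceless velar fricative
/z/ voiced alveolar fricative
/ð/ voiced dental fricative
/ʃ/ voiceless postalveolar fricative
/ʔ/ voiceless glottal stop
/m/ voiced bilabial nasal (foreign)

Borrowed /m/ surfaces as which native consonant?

/n/ is closest: same manner (nasal), place distance 3 (bilabial→alveolar), same voicing; total 3. Next closest is /p/ at distance 5.

n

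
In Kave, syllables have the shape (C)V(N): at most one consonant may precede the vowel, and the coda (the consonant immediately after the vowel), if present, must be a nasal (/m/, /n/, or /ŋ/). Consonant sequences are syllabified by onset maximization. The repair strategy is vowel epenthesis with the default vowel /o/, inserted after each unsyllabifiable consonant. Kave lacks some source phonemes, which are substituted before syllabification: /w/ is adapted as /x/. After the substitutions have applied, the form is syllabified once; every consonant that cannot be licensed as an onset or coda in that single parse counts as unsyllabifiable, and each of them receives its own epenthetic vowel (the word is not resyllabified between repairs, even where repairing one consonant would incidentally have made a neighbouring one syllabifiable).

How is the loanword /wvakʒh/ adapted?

Substitution: /w/ → /x/, giving /xvakʒh/.
Under (C)V(N), the unsyllabifiable consonants are /x/, /k/, /ʒ/, /h/ (only a nasal (/m/, /n/, or /ŋ/) is licensed in coda position; onsets are limited to one consonant).
Each unlicensed consonant becomes the onset of a new syllable: /x/ → /xo/, /k/ → /ko/, /ʒ/ → /ʒo/, /h/ → /ho/.

xovakoʒoho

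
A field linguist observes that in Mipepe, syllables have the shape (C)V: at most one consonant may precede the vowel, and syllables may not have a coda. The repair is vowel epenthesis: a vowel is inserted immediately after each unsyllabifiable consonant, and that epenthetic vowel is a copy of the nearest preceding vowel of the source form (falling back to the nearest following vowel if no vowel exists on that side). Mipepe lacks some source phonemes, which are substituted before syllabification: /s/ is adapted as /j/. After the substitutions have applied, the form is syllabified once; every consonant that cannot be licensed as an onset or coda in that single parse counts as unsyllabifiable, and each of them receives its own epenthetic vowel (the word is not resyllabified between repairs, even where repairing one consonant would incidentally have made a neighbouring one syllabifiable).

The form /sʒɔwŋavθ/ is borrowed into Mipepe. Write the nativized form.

jɔʒɔwɔŋavaθa

Substitution: /s/ → /j/, giving /jʒɔwŋavθ/.
Under (C)V, the unsyllabifiable consonants are /j/, /w/, /v/, /θ/ (no codas are permitted; onsets are limited to one consonant).
Epenthesis after each stranded consonant: /j/ → /jɔ/, /w/ → /wɔ/, /v/ → /va/, /θ/ → /θa/.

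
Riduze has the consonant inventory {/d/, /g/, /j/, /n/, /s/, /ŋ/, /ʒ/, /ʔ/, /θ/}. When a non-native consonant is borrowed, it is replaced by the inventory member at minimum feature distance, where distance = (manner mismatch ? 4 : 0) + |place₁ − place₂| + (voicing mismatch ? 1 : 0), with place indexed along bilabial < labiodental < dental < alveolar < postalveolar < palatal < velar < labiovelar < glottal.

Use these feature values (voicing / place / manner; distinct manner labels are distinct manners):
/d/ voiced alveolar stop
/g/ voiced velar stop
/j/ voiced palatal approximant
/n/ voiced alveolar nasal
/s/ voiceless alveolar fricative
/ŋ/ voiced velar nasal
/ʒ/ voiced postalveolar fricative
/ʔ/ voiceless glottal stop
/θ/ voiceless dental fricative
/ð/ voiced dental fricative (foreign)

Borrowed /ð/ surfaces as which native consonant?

θ

/θ/ is closest: same manner (fricative), place distance 0 (dental→dental), voicing differs (+1); total 1. Next closest is /s/ at distance 2.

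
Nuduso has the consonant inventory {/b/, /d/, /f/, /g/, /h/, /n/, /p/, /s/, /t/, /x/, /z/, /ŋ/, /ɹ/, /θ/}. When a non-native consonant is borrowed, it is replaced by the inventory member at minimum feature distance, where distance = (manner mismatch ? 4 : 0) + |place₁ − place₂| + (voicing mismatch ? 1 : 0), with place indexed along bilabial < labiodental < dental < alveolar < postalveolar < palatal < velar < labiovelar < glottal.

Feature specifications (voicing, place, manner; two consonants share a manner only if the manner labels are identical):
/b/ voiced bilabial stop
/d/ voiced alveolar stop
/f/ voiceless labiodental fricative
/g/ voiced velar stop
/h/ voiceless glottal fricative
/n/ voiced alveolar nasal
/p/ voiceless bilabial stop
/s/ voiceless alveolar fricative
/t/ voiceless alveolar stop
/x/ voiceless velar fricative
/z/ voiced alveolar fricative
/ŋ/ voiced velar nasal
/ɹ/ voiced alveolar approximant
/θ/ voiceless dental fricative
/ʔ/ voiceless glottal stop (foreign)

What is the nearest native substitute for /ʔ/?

/g/ is closest: same manner (stop), place distance 2 (glottal→velar), voicing differs (+1); total 3. Next closest is /h/ at distance 4.

g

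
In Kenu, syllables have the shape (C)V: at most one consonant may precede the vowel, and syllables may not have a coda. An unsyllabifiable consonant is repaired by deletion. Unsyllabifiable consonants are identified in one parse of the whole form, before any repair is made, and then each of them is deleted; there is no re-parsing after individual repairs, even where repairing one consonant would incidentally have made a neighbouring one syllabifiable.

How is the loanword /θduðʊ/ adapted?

duðʊ

Under (C)V, the unsyllabifiable consonants are /θ/ (no codas are permitted; onsets are limited to one consonant).
Deletion applies to /θ/.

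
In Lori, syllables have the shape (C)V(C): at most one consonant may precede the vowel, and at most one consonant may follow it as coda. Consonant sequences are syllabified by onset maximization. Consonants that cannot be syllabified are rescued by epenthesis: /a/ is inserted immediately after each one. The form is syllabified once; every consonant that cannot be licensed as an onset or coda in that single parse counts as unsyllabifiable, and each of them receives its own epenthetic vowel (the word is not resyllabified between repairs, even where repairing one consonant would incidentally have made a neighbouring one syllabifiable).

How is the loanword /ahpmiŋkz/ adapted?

ahpamiŋkaza

Under (C)V(C), the unsyllabifiable consonants are /p/, /k/, /z/ (at most one coda consonant is licensed; onsets are limited to one consonant).
Each unlicensed consonant becomes the onset of a new syllable: /p/ → /pa/, /k/ → /ka/, /z/ → /za/.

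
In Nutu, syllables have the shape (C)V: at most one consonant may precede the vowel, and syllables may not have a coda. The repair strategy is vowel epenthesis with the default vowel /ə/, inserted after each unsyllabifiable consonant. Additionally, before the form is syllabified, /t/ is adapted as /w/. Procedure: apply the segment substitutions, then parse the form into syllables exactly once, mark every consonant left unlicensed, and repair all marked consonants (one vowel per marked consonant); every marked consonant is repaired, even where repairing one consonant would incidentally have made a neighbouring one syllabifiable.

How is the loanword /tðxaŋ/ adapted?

wəðəxaŋə

Substitution: /t/ → /w/, giving /wðxaŋ/.
Syllabifying with onset maximization leaves /w/, /ð/, /ŋ/ stranded (no codas are permitted; onsets are limited to one consonant).
Inserting the epenthetic vowel yields /w/ → /wə/, /ð/ → /ðə/, /ŋ/ → /ŋə/.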